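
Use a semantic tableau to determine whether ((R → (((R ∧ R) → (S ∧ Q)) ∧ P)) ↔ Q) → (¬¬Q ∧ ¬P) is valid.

Assume the negation and expand:
Initial set: {F (((R → (((R ∧ R) → (S ∧ Q)) ∧ P)) ↔ Q) → (¬¬Q ∧ ¬P))}.
F (((R → (((R ∧ R) → (S ∧ Q)) ∧ P)) ↔ Q) → (¬¬Q ∧ ¬P)): α-rule — add T ((R → (((R ∧ R) → (S ∧ Q)) ∧ P)) ↔ Q), F (¬¬Q ∧ ¬P).
T ((R → (((R ∧ R) → (S ∧ Q)) ∧ P)) ↔ Q): β-rule — branch into T (R → (((R ∧ R) → (S ∧ Q)) ∧ P)), T Q  //  F (R → (((R ∧ R) → (S ∧ Q)) ∧ P)), F Q.
  branch 1 (add T (R → (((R ∧ R) → (S ∧ Q)) ∧ P)), T Q):
    F (¬¬Q ∧ ¬P): β-rule — branch into F ¬¬Q  //  F ¬P.
      branch 1.1 (add F ¬¬Q):
        F ¬¬Q: drop double negation, giving F Q.
        × closes — contains both Q and ¬Q.
      branch 1.2 (add F ¬P):
        T (R → (((R ∧ R) → (S ∧ Q)) ∧ P)): β-rule — branch into F R  //  T (((R ∧ R) → (S ∧ Q)) ∧ P).
          branch 1.2.1 (add F R):
            ○ open, literals {P=1, Q=1, R=0}.
          branch 1.2.2 (add T (((R ∧ R) → (S ∧ Q)) ∧ P)):
            T (((R ∧ R) → (S ∧ Q)) ∧ P): α-rule — add T ((R ∧ R) → (S ∧ Q)), T P.
            T ((R ∧ R) → (S ∧ Q)): β-rule — branch into F (R ∧ R)  //  T (S ∧ Q).
              branch 1.2.2.1 (add F (R ∧ R)):
                F (R ∧ R): β-rule — branch into F R  //  F R.
                  branch 1.2.2.1.1 (add F R):
                    ○ open, literals {P=1, Q=1, R=0}.
                  branch 1.2.2.1.2 (add F R):
                    ○ open, literals {P=1, Q=1, R=0}.
              branch 1.2.2.2 (add T (S ∧ Q)):
                T (S ∧ Q): α-rule — add T S, T Q.
                ○ open, literals {P=1, Q=1, S=1}.
  branch 2 (add F (R → (((R ∧ R) → (S ∧ Q)) ∧ P)), F Q):
    F (R → (((R ∧ R) → (S ∧ Q)) ∧ P)): α-rule — add T R, F (((R ∧ R) → (S ∧ Q)) ∧ P).
    F (¬¬Q ∧ ¬P): β-rule — branch into F ¬¬Q  //  F ¬P.
      branch 2.1 (add F ¬¬Q):
        F ¬¬Q: drop double negation, giving F Q.
        F (((R ∧ R) → (S ∧ Q)) ∧ P): β-rule — branch into F ((R ∧ R) → (S ∧ Q))  //  F P.
          branch 2.1.1 (add F ((R ∧ R) → (S ∧ Q))):
            F ((R ∧ R) → (S ∧ Q)): α-rule — add T (R ∧ R), F (S ∧ Q).
            T (R ∧ R): α-rule — add T R, T R.
            F (S ∧ Q): β-rule — branch into F S  //  F Q.
              branch 2.1.1.1 (add F S):
                ○ open, literals {Q=0, R=1, S=0}.
              branch 2.1.1.2 (add F Q):
                ○ open, literals {Q=0, R=1}.
          branch 2.1.2 (add F P):
            ○ open, literals {P=0, Q=0, R=1}.
      branch 2.2 (add F ¬P):
        F (((R ∧ R) → (S ∧ Q)) ∧ P): β-rule — branch into F ((R ∧ R) → (S ∧ Q))  //  F P.
          branch 2.2.1 (add F ((R ∧ R) → (S ∧ Q))):
            F ((R ∧ R) → (S ∧ Q)): α-rule — add T (R ∧ R), F (S ∧ Q).
            T (R ∧ R): α-rule — add T R, T R.
            F (S ∧ Q): β-rule — branch into F S  //  F Q.
              branch 2.2.1.1 (add F S):
                ○ open, literals {P=1, Q=0, R=1, S=0}.
              branch 2.2.1.2 (add F Q):
                ○ open, literals {P=1, Q=0, R=1}.
          branch 2.2.2 (add F P):
            × closes — contains both P and ¬P.
2 branches closed, 9 open.
An open branch gives a countermodel: P=1, Q=1, R=0 (unmentioned atoms arbitrary); under it the original formula is false.

Not valid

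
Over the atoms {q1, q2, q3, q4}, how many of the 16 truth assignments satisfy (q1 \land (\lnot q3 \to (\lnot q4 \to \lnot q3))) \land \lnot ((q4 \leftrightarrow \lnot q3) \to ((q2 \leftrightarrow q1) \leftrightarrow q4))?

Initial set: {T ((q1 \land (\lnot q3 \to (\lnot q4 \to \lnot q3))) \land \lnot ((q4 \leftrightarrow \lnot q3) \to ((q2 \leftrightarrow q1) \leftrightarrow q4)))}.
T ((q1 \land (\lnot q3 \to (\lnot q4 \to \lnot q3))) \land \lnot ((q4 \leftrightarrow \lnot q3) \to ((q2 \leftrightarrow q1) \leftrightarrow q4))): α-rule — add T (q1 \land (\lnot q3 \to (\lnot q4 \to \lnot q3))), T \lnot ((q4 \leftrightarrow \lnot q3) \to ((q2 \leftrightarrow q1) \leftrightarrow q4)).
T (q1 \land (\lnot q3 \to (\lnot q4 \to \lnot q3))): α-rule — add T q1, T (\lnot q3 \to (\lnot q4 \to \lnot q3)).
T \lnot ((q4 \leftrightarrow \lnot q3) \to ((q2 \leftrightarrow q1) \leftrightarrow q4)): α-rule — add T (q4 \leftrightarrow \lnot q3), F ((q2 \leftrightarrow q1) \leftrightarrow q4).
T (\lnot q3 \to (\lnot q4 \to \lnot q3)): β-rule — branch into F \lnot q3  //  T (\lnot q4 \to \lnot q3).
  branch 1 (add F \lnot q3):
    T (q4 \leftrightarrow \lnot q3): β-rule — branch into T q4, T \lnot q3  //  F q4, F \lnot q3.
      branch 1.1 (add T q4, T \lnot q3):
        × closes — contains both q3 and \lnot q3.
      branch 1.2 (add F q4, F \lnot q3):
        F ((q2 \leftrightarrow q1) \leftrightarrow q4): β-rule — branch into T (q2 \leftrightarrow q1), F q4  //  F (q2 \leftrightarrow q1), T q4.
          branch 1.2.1 (add T (q2 \leftrightarrow q1), F q4):
            T (q2 \leftrightarrow q1): β-rule — branch into T q2, T q1  //  F q2, F q1.
              branch 1.2.1.1 (add T q2, T q1):
                ○ open, literals {q1=true, q2=true, q3=true, q4=false}.
              branch 1.2.1.2 (add F q2, F q1):
                × closes — contains both q1 and \lnot q1.
          branch 1.2.2 (add F (q2 \leftrightarrow q1), T q4):
            × closes — contains both q4 and \lnot q4.
  branch 2 (add T (\lnot q4 \to \lnot q3)):
    T (q4 \leftrightarrow \lnot q3): β-rule — branch into T q4, T \lnot q3  //  F q4, F \lnot q3.
      branch 2.1 (add T q4, T \lnot q3):
        F ((q2 \leftrightarrow q1) \leftrightarrow q4): β-rule — branch into T (q2 \leftrightarrow q1), F q4  //  F (q2 \leftrightarrow q1), T q4.
          branch 2.1.1 (add T (q2 \leftrightarrow q1), F q4):
            × closes — contains both q4 and \lnot q4.
          branch 2.1.2 (add F (q2 \leftrightarrow q1), T q4):
            T (\lnot q4 \to \lnot q3): β-rule — branch into F \lnot q4  //  T \lnot q3.
              branch 2.1.2.1 (add F \lnot q4):
                F (q2 \leftrightarrow q1): β-rule — branch into T q2, F q1  //  F q2, T q1.
                  branch 2.1.2.1.1 (add T q2, F q1):
                    × closes — contains both q1 and \lnot q1.
                  branch 2.1.2.1.2 (add F q2, T q1):
                    ○ open, literals {q1=true, q2=false, q3=false, q4=true}.
              branch 2.1.2.2 (add T \lnot q3):
                F (q2 \leftrightarrow q1): β-rule — branch into T q2, F q1  //  F q2, T q1.
                  branch 2.1.2.2.1 (add T q2, F q1):
                    × closes — contains both q1 and \lnot q1.
                  branch 2.1.2.2.2 (add F q2, T q1):
                    ○ open, literals {q1=true, q2=false, q3=false, q4=true}.
      branch 2.2 (add F q4, F \lnot q3):
        F ((q2 \leftrightarrow q1) \leftrightarrow q4): β-rule — branch into T (q2 \leftrightarrow q1), F q4  //  F (q2 \leftrightarrow q1), T q4.
          branch 2.2.1 (add T (q2 \leftrightarrow q1), F q4):
            T (\lnot q4 \to \lnot q3): β-rule — branch into F \lnot q4  //  T \lnot q3.
              branch 2.2.1.1 (add F \lnot q4):
                × closes — contains both q4 and \lnot q4.
              branch 2.2.1.2 (add T \lnot q3):
                × closes — contains both q3 and \lnot q3.
          branch 2.2.2 (add F (q2 \leftrightarrow q1), T q4):
            × closes — contains both q4 and \lnot q4.
9 branches closed, 3 open.
Each open branch fixes some atoms; the unmentioned ones are free. Counting distinct full assignments: branch {q1=true, q2=true, q3=true, q4=false} (none free) contributes 1 new; branch {q1=true, q2=false, q3=false, q4=true} (none free) contributes 1 new; branch {q1=true, q2=false, q3=false, q4=true} (none free) contributes 0 new. Total: 2.

2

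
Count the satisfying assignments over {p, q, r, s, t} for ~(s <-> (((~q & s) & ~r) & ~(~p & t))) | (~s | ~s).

29

Initial set: {T (~(s <-> (((~q & s) & ~r) & ~(~p & t))) | (~s | ~s))}.
T (~(s <-> (((~q & s) & ~r) & ~(~p & t))) | (~s | ~s)): β-rule — branch into T ~(s <-> (((~q & s) & ~r) & ~(~p & t)))  //  T (~s | ~s).
  branch 1 (add T ~(s <-> (((~q & s) & ~r) & ~(~p & t)))):
    T ~(s <-> (((~q & s) & ~r) & ~(~p & t))): β-rule — branch into T s, F (((~q & s) & ~r) & ~(~p & t))  //  F s, T (((~q & s) & ~r) & ~(~p & t)).
      branch 1.1 (add T s, F (((~q & s) & ~r) & ~(~p & t))):
        F (((~q & s) & ~r) & ~(~p & t)): β-rule — branch into F ((~q & s) & ~r)  //  F ~(~p & t).
          branch 1.1.1 (add F ((~q & s) & ~r)):
            F ((~q & s) & ~r): β-rule — branch into F (~q & s)  //  F ~r.
              branch 1.1.1.1 (add F (~q & s)):
                F (~q & s): β-rule — branch into F ~q  //  F s.
                  branch 1.1.1.1.1 (add F ~q):
                    ○ open, literals {q=true, s=true}.
                  branch 1.1.1.1.2 (add F s):
                    × closes — contains both s and ~s.
              branch 1.1.1.2 (add F ~r):
                ○ open, literals {r=true, s=true}.
          branch 1.1.2 (add F ~(~p & t)):
            F ~(~p & t): α-rule — add T ~p, T t.
            ○ open, literals {p=false, s=true, t=true}.
      branch 1.2 (add F s, T (((~q & s) & ~r) & ~(~p & t))):
        T (((~q & s) & ~r) & ~(~p & t)): α-rule — add T ((~q & s) & ~r), T ~(~p & t).
        T ((~q & s) & ~r): α-rule — add T (~q & s), T ~r.
        T (~q & s): α-rule — add T ~q, T s.
        × closes — contains both s and ~s.
  branch 2 (add T (~s | ~s)):
    T (~s | ~s): β-rule — branch into T ~s  //  T ~s.
      branch 2.1 (add T ~s):
        ○ open, literals {s=false}.
      branch 2.2 (add T ~s):
        ○ open, literals {s=false}.
2 branches closed, 5 open.
Each open branch fixes some atoms; the unmentioned ones are free. Counting distinct full assignments: branch {q=true, s=true} (p, r, t) contributes 8 new; branch {r=true, s=true} (p, q, t) contributes 4 new; branch {p=false, s=true, t=true} (q, r) contributes 1 new; branch {s=false} (p, q, r, t) contributes 16 new; branch {s=false} (p, q, r, t) contributes 0 new. Total: 29.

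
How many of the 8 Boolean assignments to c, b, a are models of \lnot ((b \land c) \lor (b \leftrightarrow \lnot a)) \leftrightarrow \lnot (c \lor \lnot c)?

Initial set: {T (\lnot ((b \land c) \lor (b \leftrightarrow \lnot a)) \leftrightarrow \lnot (c \lor \lnot c))}.
T (\lnot ((b \land c) \lor (b \leftrightarrow \lnot a)) \leftrightarrow \lnot (c \lor \lnot c)): β-rule — branch into T \lnot ((b \land c) \lor (b \leftrightarrow \lnot a)), T \lnot (c \lor \lnot c)  //  F \lnot ((b \land c) \lor (b \leftrightarrow \lnot a)), F \lnot (c \lor \lnot c).
  branch 1 (add T \lnot ((b \land c) \lor (b \leftrightarrow \lnot a)), T \lnot (c \lor \lnot c)):
    T \lnot ((b \land c) \lor (b \leftrightarrow \lnot a)): α-rule — add F (b \land c), F (b \leftrightarrow \lnot a).
    T \lnot (c \lor \lnot c): α-rule — add F c, F \lnot c.
    × closes — contains both c and \lnot c.
  branch 2 (add F \lnot ((b \land c) \lor (b \leftrightarrow \lnot a)), F \lnot (c \lor \lnot c)):
    F \lnot ((b \land c) \lor (b \leftrightarrow \lnot a)): β-rule — branch into T (b \land c)  //  T (b \leftrightarrow \lnot a).
      branch 2.1 (add T (b \land c)):
        T (b \land c): α-rule — add T b, T c.
        F \lnot (c \lor \lnot c): β-rule — branch into T c  //  T \lnot c.
          branch 2.1.1 (add T c):
            ○ open, literals {b=true, c=true}.
          branch 2.1.2 (add T \lnot c):
            × closes — contains both c and \lnot c.
      branch 2.2 (add T (b \leftrightarrow \lnot a)):
        F \lnot (c \lor \lnot c): β-rule — branch into T c  //  T \lnot c.
          branch 2.2.1 (add T c):
            T (b \leftrightarrow \lnot a): β-rule — branch into T b, T \lnot a  //  F b, F \lnot a.
              branch 2.2.1.1 (add T b, T \lnot a):
                ○ open, literals {a=false, b=true, c=true}.
              branch 2.2.1.2 (add F b, F \lnot a):
                ○ open, literals {a=true, b=false, c=true}.
          branch 2.2.2 (add T \lnot c):
            T (b \leftrightarrow \lnot a): β-rule — branch into T b, T \lnot a  //  F b, F \lnot a.
              branch 2.2.2.1 (add T b, T \lnot a):
                ○ open, literals {a=false, b=true, c=false}.
              branch 2.2.2.2 (add F b, F \lnot a):
                ○ open, literals {a=true, b=false, c=false}.
2 branches closed, 5 open.
Each open branch fixes some atoms; the unmentioned ones are free. Counting distinct full assignments: branch {b=true, c=true} (a) contributes 2 new; branch {a=false, b=true, c=true} (none free) contributes 0 new; branch {a=true, b=false, c=true} (none free) contributes 1 new; branch {a=false, b=true, c=false} (none free) contributes 1 new; branch {a=true, b=false, c=false} (none free) contributes 1 new. Total: 5.

5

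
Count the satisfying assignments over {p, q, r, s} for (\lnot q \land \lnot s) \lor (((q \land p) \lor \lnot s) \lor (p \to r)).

15

Initial set: {((\lnot q \land \lnot s) \lor (((q \land p) \lor \lnot s) \lor (p \to r)))}.
((\lnot q \land \lnot s) \lor (((q \land p) \lor \lnot s) \lor (p \to r))): β-rule — branch into (\lnot q \land \lnot s)  //  (((q \land p) \lor \lnot s) \lor (p \to r)).
  branch 1 (add (\lnot q \land \lnot s)):
    (\lnot q \land \lnot s): α-rule — add \lnot q, \lnot s.
    ○ open, literals {q=F, s=F}.
  branch 2 (add (((q \land p) \lor \lnot s) \lor (p \to r))):
    (((q \land p) \lor \lnot s) \lor (p \to r)): β-rule — branch into ((q \land p) \lor \lnot s)  //  (p \to r).
      branch 2.1 (add ((q \land p) \lor \lnot s)):
        ((q \land p) \lor \lnot s): β-rule — branch into (q \land p)  //  \lnot s.
          branch 2.1.1 (add (q \land p)):
            (q \land p): α-rule — add q, p.
            ○ open, literals {p=T, q=T}.
          branch 2.1.2 (add \lnot s):
            ○ open, literals {s=F}.
      branch 2.2 (add (p \to r)):
        (p \to r): β-rule — branch into \lnot p  //  r.
          branch 2.2.1 (add \lnot p):
            ○ open, literals {p=F}.
          branch 2.2.2 (add r):
            ○ open, literals {r=T}.
0 branches closed, 5 open.
Each open branch fixes some atoms; the unmentioned ones are free. Counting distinct full assignments: branch {q=F, s=F} (p, r) contributes 4 new; branch {p=T, q=T} (r, s) contributes 4 new; branch {s=F} (p, q, r) contributes 2 new; branch {p=F} (q, r, s) contributes 4 new; branch {r=T} (p, q, s) contributes 1 new. Total: 15.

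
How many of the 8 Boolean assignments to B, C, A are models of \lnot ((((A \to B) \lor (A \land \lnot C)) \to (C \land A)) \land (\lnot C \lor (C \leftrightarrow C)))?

Initial set: {\lnot ((((A \to B) \lor (A \land \lnot C)) \to (C \land A)) \land (\lnot C \lor (C \leftrightarrow C)))}.
\lnot ((((A \to B) \lor (A \land \lnot C)) \to (C \land A)) \land (\lnot C \lor (C \leftrightarrow C))): β-rule — branch into \lnot (((A \to B) \lor (A \land \lnot C)) \to (C \land A))  //  \lnot (\lnot C \lor (C \leftrightarrow C)).
  branch 1 (add \lnot (((A \to B) \lor (A \land \lnot C)) \to (C \land A))):
    \lnot (((A \to B) \lor (A \land \lnot C)) \to (C \land A)): α-rule — add ((A \to B) \lor (A \land \lnot C)), \lnot (C \land A).
    ((A \to B) \lor (A \land \lnot C)): β-rule — branch into (A \to B)  //  (A \land \lnot C).
      branch 1.1 (add (A \to B)):
        \lnot (C \land A): β-rule — branch into \lnot C  //  \lnot A.
          branch 1.1.1 (add \lnot C):
            (A \to B): β-rule — branch into \lnot A  //  B.
              branch 1.1.1.1 (add \lnot A):
                ○ open, literals {A=false, C=false}.
              branch 1.1.1.2 (add B):
                ○ open, literals {B=true, C=false}.
          branch 1.1.2 (add \lnot A):
            (A \to B): β-rule — branch into \lnot A  //  B.
              branch 1.1.2.1 (add \lnot A):
                ○ open, literals {A=false}.
              branch 1.1.2.2 (add B):
                ○ open, literals {A=false, B=true}.
      branch 1.2 (add (A \land \lnot C)):
        (A \land \lnot C): α-rule — add A, \lnot C.
        \lnot (C \land A): β-rule — branch into \lnot C  //  \lnot A.
          branch 1.2.1 (add \lnot C):
            ○ open, literals {A=true, C=false}.
          branch 1.2.2 (add \lnot A):
            × closes — contains both A and \lnot A.
  branch 2 (add \lnot (\lnot C \lor (C \leftrightarrow C))):
    \lnot (\lnot C \lor (C \leftrightarrow C)): α-rule — add \lnot \lnot C, \lnot (C \leftrightarrow C).
    \lnot (C \leftrightarrow C): β-rule — branch into C, \lnot C  //  \lnot C, C.
      branch 2.1 (add C, \lnot C):
        × closes — contains both C and \lnot C.
      branch 2.2 (add \lnot C, C):
        × closes — contains both C and \lnot C.
3 branches closed, 5 open.
Each open branch fixes some atoms; the unmentioned ones are free. Counting distinct full assignments: branch {A=false, C=false} (B) contributes 2 new; branch {B=true, C=false} (A) contributes 1 new; branch {A=false} (B, C) contributes 2 new; branch {A=false, B=true} (C) contributes 0 new; branch {A=true, C=false} (B) contributes 1 new. Total: 6.

6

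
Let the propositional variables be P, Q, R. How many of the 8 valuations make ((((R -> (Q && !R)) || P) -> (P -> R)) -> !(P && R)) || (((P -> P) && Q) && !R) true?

6

Initial set: {(((((R -> (Q && !R)) || P) -> (P -> R)) -> !(P && R)) || (((P -> P) && Q) && !R))}.
(((((R -> (Q && !R)) || P) -> (P -> R)) -> !(P && R)) || (((P -> P) && Q) && !R)): β-rule — branch into ((((R -> (Q && !R)) || P) -> (P -> R)) -> !(P && R))  //  (((P -> P) && Q) && !R).
  branch 1 (add ((((R -> (Q && !R)) || P) -> (P -> R)) -> !(P && R))):
    ((((R -> (Q && !R)) || P) -> (P -> R)) -> !(P && R)): β-rule — branch into !(((R -> (Q && !R)) || P) -> (P -> R))  //  !(P && R).
      branch 1.1 (add !(((R -> (Q && !R)) || P) -> (P -> R))):
        !(((R -> (Q && !R)) || P) -> (P -> R)): α-rule — add ((R -> (Q && !R)) || P), !(P -> R).
        !(P -> R): α-rule — add P, !R.
        ((R -> (Q && !R)) || P): β-rule — branch into (R -> (Q && !R))  //  P.
          branch 1.1.1 (add (R -> (Q && !R))):
            (R -> (Q && !R)): β-rule — branch into !R  //  (Q && !R).
              branch 1.1.1.1 (add !R):
                ○ open, literals {P=1, R=0}.
              branch 1.1.1.2 (add (Q && !R)):
                (Q && !R): α-rule — add Q, !R.
                ○ open, literals {P=1, Q=1, R=0}.
          branch 1.1.2 (add P):
            ○ open, literals {P=1, R=0}.
      branch 1.2 (add !(P && R)):
        !(P && R): β-rule — branch into !P  //  !R.
          branch 1.2.1 (add !P):
            ○ open, literals {P=0}.
          branch 1.2.2 (add !R):
            ○ open, literals {R=0}.
  branch 2 (add (((P -> P) && Q) && !R)):
    (((P -> P) && Q) && !R): α-rule — add ((P -> P) && Q), !R.
    ((P -> P) && Q): α-rule — add (P -> P), Q.
    (P -> P): β-rule — branch into !P  //  P.
      branch 2.1 (add !P):
        ○ open, literals {P=0, Q=1, R=0}.
      branch 2.2 (add P):
        ○ open, literals {P=1, Q=1, R=0}.
0 branches closed, 7 open.
Each open branch fixes some atoms; the unmentioned ones are free. Counting distinct full assignments: branch {P=1, R=0} (Q) contributes 2 new; branch {P=1, Q=1, R=0} (none free) contributes 0 new; branch {P=1, R=0} (Q) contributes 0 new; branch {P=0} (Q, R) contributes 4 new; branch {R=0} (P, Q) contributes 0 new; branch {P=0, Q=1, R=0} (none free) contributes 0 new; branch {P=1, Q=1, R=0} (none free) contributes 0 new. Total: 6.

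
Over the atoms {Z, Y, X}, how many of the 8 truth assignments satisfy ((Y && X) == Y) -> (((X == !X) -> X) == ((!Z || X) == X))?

7

Initial set: {T (((Y && X) == Y) -> (((X == !X) -> X) == ((!Z || X) == X)))}.
T (((Y && X) == Y) -> (((X == !X) -> X) == ((!Z || X) == X))): β-rule — branch into F ((Y && X) == Y)  //  T (((X == !X) -> X) == ((!Z || X) == X)).
  branch 1 (add F ((Y && X) == Y)):
    F ((Y && X) == Y): β-rule — branch into T (Y && X), F Y  //  F (Y && X), T Y.
      branch 1.1 (add T (Y && X), F Y):
        T (Y && X): α-rule — add T Y, T X.
        × closes — contains both Y and !Y.
      branch 1.2 (add F (Y && X), T Y):
        F (Y && X): β-rule — branch into F Y  //  F X.
          branch 1.2.1 (add F Y):
            × closes — contains both Y and !Y.
          branch 1.2.2 (add F X):
            ○ open, literals {X=0, Y=1}.
  branch 2 (add T (((X == !X) -> X) == ((!Z || X) == X))):
    T (((X == !X) -> X) == ((!Z || X) == X)): β-rule — branch into T ((X == !X) -> X), T ((!Z || X) == X)  //  F ((X == !X) -> X), F ((!Z || X) == X).
      branch 2.1 (add T ((X == !X) -> X), T ((!Z || X) == X)):
        T ((X == !X) -> X): β-rule — branch into F (X == !X)  //  T X.
          branch 2.1.1 (add F (X == !X)):
            T ((!Z || X) == X): β-rule — branch into T (!Z || X), T X  //  F (!Z || X), F X.
              branch 2.1.1.1 (add T (!Z || X), T X):
                F (X == !X): β-rule — branch into T X, F !X  //  F X, T !X.
                  branch 2.1.1.1.1 (add T X, F !X):
                    T (!Z || X): β-rule — branch into T !Z  //  T X.
                      branch 2.1.1.1.1.1 (add T !Z):
                        ○ open, literals {X=1, Z=0}.
                      branch 2.1.1.1.1.2 (add T X):
                        ○ open, literals {X=1}.
                  branch 2.1.1.1.2 (add F X, T !X):
                    × closes — contains both X and !X.
              branch 2.1.1.2 (add F (!Z || X), F X):
                F (!Z || X): α-rule — add F !Z, F X.
                F (X == !X): β-rule — branch into T X, F !X  //  F X, T !X.
                  branch 2.1.1.2.1 (add T X, F !X):
                    × closes — contains both X and !X.
                  branch 2.1.1.2.2 (add F X, T !X):
                    ○ open, literals {X=0, Z=1}.
          branch 2.1.2 (add T X):
            T ((!Z || X) == X): β-rule — branch into T (!Z || X), T X  //  F (!Z || X), F X.
              branch 2.1.2.1 (add T (!Z || X), T X):
                T (!Z || X): β-rule — branch into T !Z  //  T X.
                  branch 2.1.2.1.1 (add T !Z):
                    ○ open, literals {X=1, Z=0}.
                  branch 2.1.2.1.2 (add T X):
                    ○ open, literals {X=1}.
              branch 2.1.2.2 (add F (!Z || X), F X):
                × closes — contains both X and !X.
      branch 2.2 (add F ((X == !X) -> X), F ((!Z || X) == X)):
        F ((X == !X) -> X): α-rule — add T (X == !X), F X.
        F ((!Z || X) == X): β-rule — branch into T (!Z || X), F X  //  F (!Z || X), T X.
          branch 2.2.1 (add T (!Z || X), F X):
            T (X == !X): β-rule — branch into T X, T !X  //  F X, F !X.
              branch 2.2.1.1 (add T X, T !X):
                × closes — contains both X and !X.
              branch 2.2.1.2 (add F X, F !X):
                × closes — contains both X and !X.
          branch 2.2.2 (add F (!Z || X), T X):
            × closes — contains both X and !X.
8 branches closed, 6 open.
Each open branch fixes some atoms; the unmentioned ones are free. Counting distinct full assignments: branch {X=0, Y=1} (Z) contributes 2 new; branch {X=1, Z=0} (Y) contributes 2 new; branch {X=1} (Z, Y) contributes 2 new; branch {X=0, Z=1} (Y) contributes 1 new; branch {X=1, Z=0} (Y) contributes 0 new; branch {X=1} (Z, Y) contributes 0 new. Total: 7.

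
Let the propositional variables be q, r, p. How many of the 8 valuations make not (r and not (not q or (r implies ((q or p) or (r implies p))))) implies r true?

Initial set: {(not (r and not (not q or (r implies ((q or p) or (r implies p))))) implies r)}.
(not (r and not (not q or (r implies ((q or p) or (r implies p))))) implies r): β-rule — branch into not not (r and not (not q or (r implies ((q or p) or (r implies p)))))  //  r.
  branch 1 (add not not (r and not (not q or (r implies ((q or p) or (r implies p)))))):
    not not (r and not (not q or (r implies ((q or p) or (r implies p))))): α-rule — add r, not (not q or (r implies ((q or p) or (r implies p)))).
    not (not q or (r implies ((q or p) or (r implies p)))): α-rule — add not not q, not (r implies ((q or p) or (r implies p))).
    not (r implies ((q or p) or (r implies p))): α-rule — add r, not ((q or p) or (r implies p)).
    not ((q or p) or (r implies p)): α-rule — add not (q or p), not (r implies p).
    not (q or p): α-rule — add not q, not p.
    × closes — contains both q and not q.
  branch 2 (add r):
    ○ open, literals {r=true}.
1 branch closed, 1 open.
Each open branch fixes some atoms; the unmentioned ones are free. Counting distinct full assignments: branch {r=true} (q, p) contributes 4 new. Total: 4.

4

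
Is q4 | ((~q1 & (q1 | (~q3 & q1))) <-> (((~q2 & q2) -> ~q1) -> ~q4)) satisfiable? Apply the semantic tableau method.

Initial set: {T (q4 | ((~q1 & (q1 | (~q3 & q1))) <-> (((~q2 & q2) -> ~q1) -> ~q4)))}.
T (q4 | ((~q1 & (q1 | (~q3 & q1))) <-> (((~q2 & q2) -> ~q1) -> ~q4))): β-rule — branch into T q4  //  T ((~q1 & (q1 | (~q3 & q1))) <-> (((~q2 & q2) -> ~q1) -> ~q4)).
  branch 1 (add T q4):
    ○ open, literals {q4=1}.
  branch 2 (add T ((~q1 & (q1 | (~q3 & q1))) <-> (((~q2 & q2) -> ~q1) -> ~q4))):
    T ((~q1 & (q1 | (~q3 & q1))) <-> (((~q2 & q2) -> ~q1) -> ~q4)): β-rule — branch into T (~q1 & (q1 | (~q3 & q1))), T (((~q2 & q2) -> ~q1) -> ~q4)  //  F (~q1 & (q1 | (~q3 & q1))), F (((~q2 & q2) -> ~q1) -> ~q4).
      branch 2.1 (add T (~q1 & (q1 | (~q3 & q1))), T (((~q2 & q2) -> ~q1) -> ~q4)):
        T (~q1 & (q1 | (~q3 & q1))): α-rule — add T ~q1, T (q1 | (~q3 & q1)).
        T (((~q2 & q2) -> ~q1) -> ~q4): β-rule — branch into F ((~q2 & q2) -> ~q1)  //  T ~q4.
          branch 2.1.1 (add F ((~q2 & q2) -> ~q1)):
            F ((~q2 & q2) -> ~q1): α-rule — add T (~q2 & q2), F ~q1.
            × closes — contains both q1 and ~q1.
          branch 2.1.2 (add T ~q4):
            T (q1 | (~q3 & q1)): β-rule — branch into T q1  //  T (~q3 & q1).
              branch 2.1.2.1 (add T q1):
                × closes — contains both q1 and ~q1.
              branch 2.1.2.2 (add T (~q3 & q1)):
                T (~q3 & q1): α-rule — add T ~q3, T q1.
                × closes — contains both q1 and ~q1.
      branch 2.2 (add F (~q1 & (q1 | (~q3 & q1))), F (((~q2 & q2) -> ~q1) -> ~q4)):
        F (((~q2 & q2) -> ~q1) -> ~q4): α-rule — add T ((~q2 & q2) -> ~q1), F ~q4.
        F (~q1 & (q1 | (~q3 & q1))): β-rule — branch into F ~q1  //  F (q1 | (~q3 & q1)).
          branch 2.2.1 (add F ~q1):
            T ((~q2 & q2) -> ~q1): β-rule — branch into F (~q2 & q2)  //  T ~q1.
              branch 2.2.1.1 (add F (~q2 & q2)):
                F (~q2 & q2): β-rule — branch into F ~q2  //  F q2.
                  branch 2.2.1.1.1 (add F ~q2):
                    ○ open, literals {q1=1, q2=1, q4=1}.
                  branch 2.2.1.1.2 (add F q2):
                    ○ open, literals {q1=1, q2=0, q4=1}.
              branch 2.2.1.2 (add T ~q1):
                × closes — contains both q1 and ~q1.
          branch 2.2.2 (add F (q1 | (~q3 & q1))):
            F (q1 | (~q3 & q1)): α-rule — add F q1, F (~q3 & q1).
            T ((~q2 & q2) -> ~q1): β-rule — branch into F (~q2 & q2)  //  T ~q1.
              branch 2.2.2.1 (add F (~q2 & q2)):
                F (~q3 & q1): β-rule — branch into F ~q3  //  F q1.
                  branch 2.2.2.1.1 (add F ~q3):
                    F (~q2 & q2): β-rule — branch into F ~q2  //  F q2.
                      branch 2.2.2.1.1.1 (add F ~q2):
                        ○ open, literals {q1=0, q2=1, q3=1, q4=1}.
                      branch 2.2.2.1.1.2 (add F q2):
                        ○ open, literals {q1=0, q2=0, q3=1, q4=1}.
                  branch 2.2.2.1.2 (add F q1):
                    F (~q2 & q2): β-rule — branch into F ~q2  //  F q2.
                      branch 2.2.2.1.2.1 (add F ~q2):
                        ○ open, literals {q1=0, q2=1, q4=1}.
                      branch 2.2.2.1.2.2 (add F q2):
                        ○ open, literals {q1=0, q2=0, q4=1}.
              branch 2.2.2.2 (add T ~q1):
                F (~q3 & q1): β-rule — branch into F ~q3  //  F q1.
                  branch 2.2.2.2.1 (add F ~q3):
                    ○ open, literals {q1=0, q3=1, q4=1}.
                  branch 2.2.2.2.2 (add F q1):
                    ○ open, literals {q1=0, q4=1}.
4 branches closed, 9 open.
An open branch gives a satisfying assignment: q4=1.

Satisfiable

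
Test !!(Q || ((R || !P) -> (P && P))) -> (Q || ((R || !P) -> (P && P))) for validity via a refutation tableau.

Assume the negation and expand:
Initial set: {F (!!(Q || ((R || !P) -> (P && P))) -> (Q || ((R || !P) -> (P && P))))}.
F (!!(Q || ((R || !P) -> (P && P))) -> (Q || ((R || !P) -> (P && P)))): α-rule — add T !!(Q || ((R || !P) -> (P && P))), F (Q || ((R || !P) -> (P && P))).
T !!(Q || ((R || !P) -> (P && P))): drop double negation, giving T (Q || ((R || !P) -> (P && P))).
F (Q || ((R || !P) -> (P && P))): α-rule — add F Q, F ((R || !P) -> (P && P)).
F ((R || !P) -> (P && P)): α-rule — add T (R || !P), F (P && P).
T (Q || ((R || !P) -> (P && P))): β-rule — branch into T Q  //  T ((R || !P) -> (P && P)).
  branch 1 (add T Q):
    × closes — contains both Q and !Q.
  branch 2 (add T ((R || !P) -> (P && P))):
    T (R || !P): β-rule — branch into T R  //  T !P.
      branch 2.1 (add T R):
        F (P && P): β-rule — branch into F P  //  F P.
          branch 2.1.1 (add F P):
            T ((R || !P) -> (P && P)): β-rule — branch into F (R || !P)  //  T (P && P).
              branch 2.1.1.1 (add F (R || !P)):
                F (R || !P): α-rule — add F R, F !P.
                × closes — contains both R and !R.
              branch 2.1.1.2 (add T (P && P)):
                T (P && P): α-rule — add T P, T P.
                × closes — contains both P and !P.
          branch 2.1.2 (add F P):
            T ((R || !P) -> (P && P)): β-rule — branch into F (R || !P)  //  T (P && P).
              branch 2.1.2.1 (add F (R || !P)):
                F (R || !P): α-rule — add F R, F !P.
                × closes — contains both R and !R.
              branch 2.1.2.2 (add T (P && P)):
                T (P && P): α-rule — add T P, T P.
                × closes — contains both P and !P.
      branch 2.2 (add T !P):
        F (P && P): β-rule — branch into F P  //  F P.
          branch 2.2.1 (add F P):
            T ((R || !P) -> (P && P)): β-rule — branch into F (R || !P)  //  T (P && P).
              branch 2.2.1.1 (add F (R || !P)):
                F (R || !P): α-rule — add F R, F !P.
                × closes — contains both P and !P.
              branch 2.2.1.2 (add T (P && P)):
                T (P && P): α-rule — add T P, T P.
                × closes — contains both P and !P.
          branch 2.2.2 (add F P):
            T ((R || !P) -> (P && P)): β-rule — branch into F (R || !P)  //  T (P && P).
              branch 2.2.2.1 (add F (R || !P)):
                F (R || !P): α-rule — add F R, F !P.
                × closes — contains both P and !P.
              branch 2.2.2.2 (add T (P && P)):
                T (P && P): α-rule — add T P, T P.
                × closes — contains both P and !P.
All 9 branches close.
Every branch closed, so the negation is unsatisfiable and the formula is valid.

Valid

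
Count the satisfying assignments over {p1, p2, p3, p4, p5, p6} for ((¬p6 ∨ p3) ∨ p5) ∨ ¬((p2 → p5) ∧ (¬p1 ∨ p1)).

60

Initial set: {(((¬p6 ∨ p3) ∨ p5) ∨ ¬((p2 → p5) ∧ (¬p1 ∨ p1)))}.
(((¬p6 ∨ p3) ∨ p5) ∨ ¬((p2 → p5) ∧ (¬p1 ∨ p1))): β-rule — branch into ((¬p6 ∨ p3) ∨ p5)  //  ¬((p2 → p5) ∧ (¬p1 ∨ p1)).
  branch 1 (add ((¬p6 ∨ p3) ∨ p5)):
    ((¬p6 ∨ p3) ∨ p5): β-rule — branch into (¬p6 ∨ p3)  //  p5.
      branch 1.1 (add (¬p6 ∨ p3)):
        (¬p6 ∨ p3): β-rule — branch into ¬p6  //  p3.
          branch 1.1.1 (add ¬p6):
            ○ open, literals {p6=F}.
          branch 1.1.2 (add p3):
            ○ open, literals {p3=T}.
      branch 1.2 (add p5):
        ○ open, literals {p5=T}.
  branch 2 (add ¬((p2 → p5) ∧ (¬p1 ∨ p1))):
    ¬((p2 → p5) ∧ (¬p1 ∨ p1)): β-rule — branch into ¬(p2 → p5)  //  ¬(¬p1 ∨ p1).
      branch 2.1 (add ¬(p2 → p5)):
        ¬(p2 → p5): α-rule — add p2, ¬p5.
        ○ open, literals {p2=T, p5=F}.
      branch 2.2 (add ¬(¬p1 ∨ p1)):
        ¬(¬p1 ∨ p1): α-rule — add ¬¬p1, ¬p1.
        × closes — contains both p1 and ¬p1.
1 branch closed, 4 open.
Each open branch fixes some atoms; the unmentioned ones are free. Counting distinct full assignments: branch {p6=F} (p1, p2, p3, p4, p5) contributes 32 new; branch {p3=T} (p1, p2, p4, p5, p6) contributes 16 new; branch {p5=T} (p1, p2, p3, p4, p6) contributes 8 new; branch {p2=T, p5=F} (p1, p3, p4, p6) contributes 4 new. Total: 60.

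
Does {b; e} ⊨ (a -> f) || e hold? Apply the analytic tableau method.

Initial set: {T b; T e; F ((a -> f) || e)}.
F ((a -> f) || e): α-rule — add F (a -> f), F e.
× closes — contains both e and !e.
All 1 branch closes.
Every branch closed, so the premises entail the conclusion.

Yes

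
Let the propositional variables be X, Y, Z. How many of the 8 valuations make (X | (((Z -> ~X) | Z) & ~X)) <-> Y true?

Initial set: {((X | (((Z -> ~X) | Z) & ~X)) <-> Y)}.
((X | (((Z -> ~X) | Z) & ~X)) <-> Y): β-rule — branch into (X | (((Z -> ~X) | Z) & ~X)), Y  //  ~(X | (((Z -> ~X) | Z) & ~X)), ~Y.
  branch 1 (add (X | (((Z -> ~X) | Z) & ~X)), Y):
    (X | (((Z -> ~X) | Z) & ~X)): β-rule — branch into X  //  (((Z -> ~X) | Z) & ~X).
      branch 1.1 (add X):
        ○ open, literals {X=true, Y=true}.
      branch 1.2 (add (((Z -> ~X) | Z) & ~X)):
        (((Z -> ~X) | Z) & ~X): α-rule — add ((Z -> ~X) | Z), ~X.
        ((Z -> ~X) | Z): β-rule — branch into (Z -> ~X)  //  Z.
          branch 1.2.1 (add (Z -> ~X)):
            (Z -> ~X): β-rule — branch into ~Z  //  ~X.
              branch 1.2.1.1 (add ~Z):
                ○ open, literals {X=false, Y=true, Z=false}.
              branch 1.2.1.2 (add ~X):
                ○ open, literals {X=false, Y=true}.
          branch 1.2.2 (add Z):
            ○ open, literals {X=false, Y=true, Z=true}.
  branch 2 (add ~(X | (((Z -> ~X) | Z) & ~X)), ~Y):
    ~(X | (((Z -> ~X) | Z) & ~X)): α-rule — add ~X, ~(((Z -> ~X) | Z) & ~X).
    ~(((Z -> ~X) | Z) & ~X): β-rule — branch into ~((Z -> ~X) | Z)  //  ~~X.
      branch 2.1 (add ~((Z -> ~X) | Z)):
        ~((Z -> ~X) | Z): α-rule — add ~(Z -> ~X), ~Z.
        ~(Z -> ~X): α-rule — add Z, ~~X.
        × closes — contains both Z and ~Z.
      branch 2.2 (add ~~X):
        × closes — contains both X and ~X.
2 branches closed, 4 open.
Each open branch fixes some atoms; the unmentioned ones are free. Counting distinct full assignments: branch {X=true, Y=true} (Z) contributes 2 new; branch {X=false, Y=true, Z=false} (none free) contributes 1 new; branch {X=false, Y=true} (Z) contributes 1 new; branch {X=false, Y=true, Z=true} (none free) contributes 0 new. Total: 4.

4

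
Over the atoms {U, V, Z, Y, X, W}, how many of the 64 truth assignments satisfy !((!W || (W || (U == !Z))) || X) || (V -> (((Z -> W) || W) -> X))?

52

Initial set: {(!((!W || (W || (U == !Z))) || X) || (V -> (((Z -> W) || W) -> X)))}.
(!((!W || (W || (U == !Z))) || X) || (V -> (((Z -> W) || W) -> X))): β-rule — branch into !((!W || (W || (U == !Z))) || X)  //  (V -> (((Z -> W) || W) -> X)).
  branch 1 (add !((!W || (W || (U == !Z))) || X)):
    !((!W || (W || (U == !Z))) || X): α-rule — add !(!W || (W || (U == !Z))), !X.
    !(!W || (W || (U == !Z))): α-rule — add !!W, !(W || (U == !Z)).
    !(W || (U == !Z)): α-rule — add !W, !(U == !Z).
    × closes — contains both W and !W.
  branch 2 (add (V -> (((Z -> W) || W) -> X))):
    (V -> (((Z -> W) || W) -> X)): β-rule — branch into !V  //  (((Z -> W) || W) -> X).
      branch 2.1 (add !V):
        ○ open, literals {V=F}.
      branch 2.2 (add (((Z -> W) || W) -> X)):
        (((Z -> W) || W) -> X): β-rule — branch into !((Z -> W) || W)  //  X.
          branch 2.2.1 (add !((Z -> W) || W)):
            !((Z -> W) || W): α-rule — add !(Z -> W), !W.
            !(Z -> W): α-rule — add Z, !W.
            ○ open, literals {W=F, Z=T}.
          branch 2.2.2 (add X):
            ○ open, literals {X=T}.
1 branch closed, 3 open.
Each open branch fixes some atoms; the unmentioned ones are free. Counting distinct full assignments: branch {V=F} (U, Z, Y, X, W) contributes 32 new; branch {W=F, Z=T} (U, V, Y, X) contributes 8 new; branch {X=T} (U, V, Z, Y, W) contributes 12 new. Total: 52.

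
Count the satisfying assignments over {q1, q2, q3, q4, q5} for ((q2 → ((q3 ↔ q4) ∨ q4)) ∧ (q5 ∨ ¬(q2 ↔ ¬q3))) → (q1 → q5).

29

Initial set: {(((q2 → ((q3 ↔ q4) ∨ q4)) ∧ (q5 ∨ ¬(q2 ↔ ¬q3))) → (q1 → q5))}.
(((q2 → ((q3 ↔ q4) ∨ q4)) ∧ (q5 ∨ ¬(q2 ↔ ¬q3))) → (q1 → q5)): β-rule — branch into ¬((q2 → ((q3 ↔ q4) ∨ q4)) ∧ (q5 ∨ ¬(q2 ↔ ¬q3)))  //  (q1 → q5).
  branch 1 (add ¬((q2 → ((q3 ↔ q4) ∨ q4)) ∧ (q5 ∨ ¬(q2 ↔ ¬q3)))):
    ¬((q2 → ((q3 ↔ q4) ∨ q4)) ∧ (q5 ∨ ¬(q2 ↔ ¬q3))): β-rule — branch into ¬(q2 → ((q3 ↔ q4) ∨ q4))  //  ¬(q5 ∨ ¬(q2 ↔ ¬q3)).
      branch 1.1 (add ¬(q2 → ((q3 ↔ q4) ∨ q4))):
        ¬(q2 → ((q3 ↔ q4) ∨ q4)): α-rule — add q2, ¬((q3 ↔ q4) ∨ q4).
        ¬((q3 ↔ q4) ∨ q4): α-rule — add ¬(q3 ↔ q4), ¬q4.
        ¬(q3 ↔ q4): β-rule — branch into q3, ¬q4  //  ¬q3, q4.
          branch 1.1.1 (add q3, ¬q4):
            ○ open, literals {q2=true, q3=true, q4=false}.
          branch 1.1.2 (add ¬q3, q4):
            × closes — contains both q4 and ¬q4.
      branch 1.2 (add ¬(q5 ∨ ¬(q2 ↔ ¬q3))):
        ¬(q5 ∨ ¬(q2 ↔ ¬q3)): α-rule — add ¬q5, ¬¬(q2 ↔ ¬q3).
        ¬¬(q2 ↔ ¬q3): β-rule — branch into q2, ¬q3  //  ¬q2, ¬¬q3.
          branch 1.2.1 (add q2, ¬q3):
            ○ open, literals {q2=true, q3=false, q5=false}.
          branch 1.2.2 (add ¬q2, ¬¬q3):
            ○ open, literals {q2=false, q3=true, q5=false}.
  branch 2 (add (q1 → q5)):
    (q1 → q5): β-rule — branch into ¬q1  //  q5.
      branch 2.1 (add ¬q1):
        ○ open, literals {q1=false}.
      branch 2.2 (add q5):
        ○ open, literals {q5=true}.
1 branch closed, 5 open.
Each open branch fixes some atoms; the unmentioned ones are free. Counting distinct full assignments: branch {q2=true, q3=true, q4=false} (q1, q5) contributes 4 new; branch {q2=true, q3=false, q5=false} (q1, q4) contributes 4 new; branch {q2=false, q3=true, q5=false} (q1, q4) contributes 4 new; branch {q1=false} (q2, q3, q4, q5) contributes 10 new; branch {q5=true} (q1, q2, q3, q4) contributes 7 new. Total: 29.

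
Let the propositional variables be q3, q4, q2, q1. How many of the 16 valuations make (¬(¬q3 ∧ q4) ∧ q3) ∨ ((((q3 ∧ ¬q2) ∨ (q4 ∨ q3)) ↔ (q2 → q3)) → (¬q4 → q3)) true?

14

Initial set: {((¬(¬q3 ∧ q4) ∧ q3) ∨ ((((q3 ∧ ¬q2) ∨ (q4 ∨ q3)) ↔ (q2 → q3)) → (¬q4 → q3)))}.
((¬(¬q3 ∧ q4) ∧ q3) ∨ ((((q3 ∧ ¬q2) ∨ (q4 ∨ q3)) ↔ (q2 → q3)) → (¬q4 → q3))): β-rule — branch into (¬(¬q3 ∧ q4) ∧ q3)  //  ((((q3 ∧ ¬q2) ∨ (q4 ∨ q3)) ↔ (q2 → q3)) → (¬q4 → q3)).
  branch 1 (add (¬(¬q3 ∧ q4) ∧ q3)):
    (¬(¬q3 ∧ q4) ∧ q3): α-rule — add ¬(¬q3 ∧ q4), q3.
    ¬(¬q3 ∧ q4): β-rule — branch into ¬¬q3  //  ¬q4.
      branch 1.1 (add ¬¬q3):
        ○ open, literals {q3=true}.
      branch 1.2 (add ¬q4):
        ○ open, literals {q3=true, q4=false}.
  branch 2 (add ((((q3 ∧ ¬q2) ∨ (q4 ∨ q3)) ↔ (q2 → q3)) → (¬q4 → q3))):
    ((((q3 ∧ ¬q2) ∨ (q4 ∨ q3)) ↔ (q2 → q3)) → (¬q4 → q3)): β-rule — branch into ¬(((q3 ∧ ¬q2) ∨ (q4 ∨ q3)) ↔ (q2 → q3))  //  (¬q4 → q3).
      branch 2.1 (add ¬(((q3 ∧ ¬q2) ∨ (q4 ∨ q3)) ↔ (q2 → q3))):
        ¬(((q3 ∧ ¬q2) ∨ (q4 ∨ q3)) ↔ (q2 → q3)): β-rule — branch into ((q3 ∧ ¬q2) ∨ (q4 ∨ q3)), ¬(q2 → q3)  //  ¬((q3 ∧ ¬q2) ∨ (q4 ∨ q3)), (q2 → q3).
          branch 2.1.1 (add ((q3 ∧ ¬q2) ∨ (q4 ∨ q3)), ¬(q2 → q3)):
            ¬(q2 → q3): α-rule — add q2, ¬q3.
            ((q3 ∧ ¬q2) ∨ (q4 ∨ q3)): β-rule — branch into (q3 ∧ ¬q2)  //  (q4 ∨ q3).
              branch 2.1.1.1 (add (q3 ∧ ¬q2)):
                (q3 ∧ ¬q2): α-rule — add q3, ¬q2.
                × closes — contains both q3 and ¬q3.
              branch 2.1.1.2 (add (q4 ∨ q3)):
                (q4 ∨ q3): β-rule — branch into q4  //  q3.
                  branch 2.1.1.2.1 (add q4):
                    ○ open, literals {q2=true, q3=false, q4=true}.
                  branch 2.1.1.2.2 (add q3):
                    × closes — contains both q3 and ¬q3.
          branch 2.1.2 (add ¬((q3 ∧ ¬q2) ∨ (q4 ∨ q3)), (q2 → q3)):
            ¬((q3 ∧ ¬q2) ∨ (q4 ∨ q3)): α-rule — add ¬(q3 ∧ ¬q2), ¬(q4 ∨ q3).
            ¬(q4 ∨ q3): α-rule — add ¬q4, ¬q3.
            (q2 → q3): β-rule — branch into ¬q2  //  q3.
              branch 2.1.2.1 (add ¬q2):
                ¬(q3 ∧ ¬q2): β-rule — branch into ¬q3  //  ¬¬q2.
                  branch 2.1.2.1.1 (add ¬q3):
                    ○ open, literals {q2=false, q3=false, q4=false}.
                  branch 2.1.2.1.2 (add ¬¬q2):
                    × closes — contains both q2 and ¬q2.
              branch 2.1.2.2 (add q3):
                × closes — contains both q3 and ¬q3.
      branch 2.2 (add (¬q4 → q3)):
        (¬q4 → q3): β-rule — branch into ¬¬q4  //  q3.
          branch 2.2.1 (add ¬¬q4):
            ○ open, literals {q4=true}.
          branch 2.2.2 (add q3):
            ○ open, literals {q3=true}.
4 branches closed, 6 open.
Each open branch fixes some atoms; the unmentioned ones are free. Counting distinct full assignments: branch {q3=true} (q4, q2, q1) contributes 8 new; branch {q3=true, q4=false} (q2, q1) contributes 0 new; branch {q2=true, q3=false, q4=true} (q1) contributes 2 new; branch {q2=false, q3=false, q4=false} (q1) contributes 2 new; branch {q4=true} (q3, q2, q1) contributes 2 new; branch {q3=true} (q4, q2, q1) contributes 0 new. Total: 14.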